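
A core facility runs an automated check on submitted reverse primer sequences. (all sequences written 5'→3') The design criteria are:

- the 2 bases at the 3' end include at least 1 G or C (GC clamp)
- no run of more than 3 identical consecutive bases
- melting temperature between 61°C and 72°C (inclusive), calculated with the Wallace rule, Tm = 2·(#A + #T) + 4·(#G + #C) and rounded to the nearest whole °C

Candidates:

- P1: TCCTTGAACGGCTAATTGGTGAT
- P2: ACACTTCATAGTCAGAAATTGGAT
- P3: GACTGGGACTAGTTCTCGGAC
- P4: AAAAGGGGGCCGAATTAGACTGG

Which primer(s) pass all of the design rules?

P1 (23 nt, A=5 T=8 G=6 C=4): 3' end AT has 0 G/C, need ≥1 ✗; longest run = 2 ✓; Tm = 2·13 + 4·10 = 66°C ✓ — fails.
P2 (24 nt, A=9 T=7 G=4 C=4): 3' end AT has 0 G/C, need ≥1 ✗; longest run = 3 ✓; Tm = 2·16 + 4·8 = 64°C ✓ — fails.
P3 (21 nt, A=4 T=5 G=7 C=5): 3' end AC has 1 G/C ✓; longest run = 3 ✓; Tm = 2·9 + 4·12 = 66°C ✓ — passes.
P4 (23 nt, A=8 T=3 G=9 C=3): 3' end GG has 2 G/C ✓; longest run = 5, exceeds 3 ✗; Tm = 2·11 + 4·12 = 70°C ✓ — fails.

P3 only.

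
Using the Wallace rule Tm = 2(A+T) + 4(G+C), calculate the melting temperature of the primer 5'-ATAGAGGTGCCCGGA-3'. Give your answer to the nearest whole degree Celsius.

48°C

Base counts: A=4, T=2, G=6, C=3 (length 15).
Tm = 2·(4+2) + 4·(6+3) = 2·6 + 4·9 = 12 + 36 = 48°C.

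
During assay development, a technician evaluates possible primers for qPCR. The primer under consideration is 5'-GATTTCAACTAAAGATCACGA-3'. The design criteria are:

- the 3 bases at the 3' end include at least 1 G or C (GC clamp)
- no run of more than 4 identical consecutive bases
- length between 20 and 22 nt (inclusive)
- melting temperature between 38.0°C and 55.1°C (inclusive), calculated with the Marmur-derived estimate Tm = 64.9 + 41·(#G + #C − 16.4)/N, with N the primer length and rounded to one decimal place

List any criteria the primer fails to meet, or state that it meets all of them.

Meets all criteria.

Base counts: A=9, T=5, G=3, C=4 (length 21).
GC clamp: 3' end CGA has 2 G/C ✓
homopolymer run: longest run = 3 ✓
length: length 21 ✓
Tm: Tm = 64.9 + 41·(7 − 16.4)/21 = 46.5°C ✓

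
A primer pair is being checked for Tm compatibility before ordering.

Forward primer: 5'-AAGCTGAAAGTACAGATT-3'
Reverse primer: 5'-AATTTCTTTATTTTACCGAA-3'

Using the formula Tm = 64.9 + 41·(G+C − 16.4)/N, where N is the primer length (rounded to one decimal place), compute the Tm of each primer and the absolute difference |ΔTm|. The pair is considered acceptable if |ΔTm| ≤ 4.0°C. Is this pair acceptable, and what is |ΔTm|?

Forward: G+C = 6, N = 18 → Tm = 64.9 + 41·(6 − 16.4)/18 = 41.2°C.
Reverse: G+C = 4, N = 20 → Tm = 64.9 + 41·(4 − 16.4)/20 = 39.5°C.
|ΔTm| = |41.2 − 39.5| = 1.7°C, ≤ 4.0°C.

|ΔTm| = 1.7°C; the pair is acceptable.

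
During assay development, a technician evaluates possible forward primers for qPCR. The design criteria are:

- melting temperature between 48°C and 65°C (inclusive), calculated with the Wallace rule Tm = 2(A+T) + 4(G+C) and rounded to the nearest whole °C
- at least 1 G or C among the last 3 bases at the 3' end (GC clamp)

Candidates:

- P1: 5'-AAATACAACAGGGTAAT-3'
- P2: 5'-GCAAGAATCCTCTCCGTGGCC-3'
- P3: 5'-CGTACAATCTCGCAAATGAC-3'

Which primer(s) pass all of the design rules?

P3 only.

P1 (17 nt, A=9 T=3 G=3 C=2): Tm = 2·12 + 4·5 = 44°C, outside 48–65°C ✗; 3' end AAT has 0 G/C, need ≥1 ✗ — fails.
P2 (21 nt, A=4 T=4 G=5 C=8): Tm = 2·8 + 4·13 = 68°C, outside 48–65°C ✗; 3' end GCC has 3 G/C ✓ — fails.
P3 (20 nt, A=7 T=4 G=3 C=6): Tm = 2·11 + 4·9 = 58°C ✓; 3' end GAC has 2 G/C ✓ — passes.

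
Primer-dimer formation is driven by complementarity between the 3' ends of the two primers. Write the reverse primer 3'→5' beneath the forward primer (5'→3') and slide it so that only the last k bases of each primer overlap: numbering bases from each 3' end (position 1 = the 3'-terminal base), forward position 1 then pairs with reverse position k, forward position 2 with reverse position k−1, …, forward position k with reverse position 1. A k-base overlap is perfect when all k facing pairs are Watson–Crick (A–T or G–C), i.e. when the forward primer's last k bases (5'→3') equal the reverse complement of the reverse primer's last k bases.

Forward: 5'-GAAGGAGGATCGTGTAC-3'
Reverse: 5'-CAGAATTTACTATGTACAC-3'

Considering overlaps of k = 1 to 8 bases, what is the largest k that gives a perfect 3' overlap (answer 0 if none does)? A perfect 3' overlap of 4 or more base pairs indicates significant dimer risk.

Last 8 bases (5'→3') — forward …TCGTGTAC, reverse …ATGTACAC.
Reverse complement of the reverse primer's last 8 bases: GTGTACAT; its first k bases are the reverse complement of the reverse primer's last k bases, so a perfect k-base overlap needs the forward primer's last k bases to equal them.
Comparing (forward last k vs required): k=1: C vs G ✗; k=2: AC vs GT ✗; k=3: TAC vs GTG ✗; k=4: GTAC vs GTGT ✗; k=5: TGTAC vs GTGTA ✗; k=6: GTGTAC vs GTGTAC ✓; k=7: CGTGTAC vs GTGTACA ✗; k=8: TCGTGTAC vs GTGTACAT ✗.
Only k = 6 is perfect, so the longest perfect 3' overlap is 6.

Longest perfect overlap: 6 complementary base pairs; significant dimer risk (threshold 4).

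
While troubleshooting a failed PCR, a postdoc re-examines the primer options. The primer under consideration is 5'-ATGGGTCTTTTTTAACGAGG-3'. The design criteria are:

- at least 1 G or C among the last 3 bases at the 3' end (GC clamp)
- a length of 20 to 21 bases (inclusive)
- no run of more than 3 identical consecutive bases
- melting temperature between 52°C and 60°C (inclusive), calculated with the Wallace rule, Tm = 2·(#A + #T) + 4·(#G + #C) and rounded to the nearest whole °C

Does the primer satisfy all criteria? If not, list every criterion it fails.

Fails: homopolymer run.

Base counts: A=4, T=8, G=6, C=2 (length 20).
GC clamp: 3' end AGG has 2 G/C ✓
length: length 20 ✓
homopolymer run: longest run = 6, exceeds 3 ✗
Tm: Tm = 2·12 + 4·8 = 56°C ✓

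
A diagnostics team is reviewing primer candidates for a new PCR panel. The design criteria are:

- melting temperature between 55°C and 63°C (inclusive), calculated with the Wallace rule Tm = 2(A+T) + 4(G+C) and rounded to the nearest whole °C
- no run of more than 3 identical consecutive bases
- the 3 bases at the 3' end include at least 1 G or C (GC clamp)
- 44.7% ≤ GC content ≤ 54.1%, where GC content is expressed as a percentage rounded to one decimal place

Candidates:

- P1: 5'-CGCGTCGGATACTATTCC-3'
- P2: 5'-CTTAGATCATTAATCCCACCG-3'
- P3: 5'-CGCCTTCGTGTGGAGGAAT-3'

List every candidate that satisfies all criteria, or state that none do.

P1 (18 nt, A=3 T=5 G=4 C=6): Tm = 2·8 + 4·10 = 56°C ✓; longest run = 2 ✓; 3' end TCC has 2 G/C ✓; GC 10/18 = 55.6%, outside 44.7–54.1% ✗ — fails.
P2 (21 nt, A=6 T=6 G=2 C=7): Tm = 2·12 + 4·9 = 60°C ✓; longest run = 3 ✓; 3' end CCG has 3 G/C ✓; GC 9/21 = 42.9%, outside 44.7–54.1% ✗ — fails.
P3 (19 nt, A=3 T=5 G=7 C=4): Tm = 2·8 + 4·11 = 60°C ✓; longest run = 2 ✓; 3' end AAT has 0 G/C, need ≥1 ✗; GC 11/19 = 57.9%, outside 44.7–54.1% ✗ — fails.

None of the candidates satisfy all criteria.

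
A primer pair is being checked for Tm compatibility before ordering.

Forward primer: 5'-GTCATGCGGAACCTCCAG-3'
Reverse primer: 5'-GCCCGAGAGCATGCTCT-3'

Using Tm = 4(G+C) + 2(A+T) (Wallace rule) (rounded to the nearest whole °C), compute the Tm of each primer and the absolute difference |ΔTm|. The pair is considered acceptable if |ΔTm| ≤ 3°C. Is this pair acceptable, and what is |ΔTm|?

Forward: A=4 T=3 G=5 C=6 → Tm = 2·7 + 4·11 = 58°C.
Reverse: A=3 T=3 G=5 C=6 → Tm = 2·6 + 4·11 = 56°C.
|ΔTm| = |58 − 56| = 2°C, ≤ 3°C.

|ΔTm| = 2°C; the pair is acceptable.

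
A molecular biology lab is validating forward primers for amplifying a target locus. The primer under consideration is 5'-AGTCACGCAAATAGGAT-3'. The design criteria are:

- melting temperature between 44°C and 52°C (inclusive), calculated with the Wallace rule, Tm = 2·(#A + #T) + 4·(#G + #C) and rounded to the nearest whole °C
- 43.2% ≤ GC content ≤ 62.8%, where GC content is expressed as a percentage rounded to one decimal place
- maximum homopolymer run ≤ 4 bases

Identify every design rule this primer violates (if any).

Base counts: A=7, T=3, G=4, C=3 (length 17).
Tm: Tm = 2·10 + 4·7 = 48°C ✓
GC content: GC 7/17 = 41.2%, outside 43.2–62.8% ✗
homopolymer run: longest run = 3 ✓

Fails: GC content.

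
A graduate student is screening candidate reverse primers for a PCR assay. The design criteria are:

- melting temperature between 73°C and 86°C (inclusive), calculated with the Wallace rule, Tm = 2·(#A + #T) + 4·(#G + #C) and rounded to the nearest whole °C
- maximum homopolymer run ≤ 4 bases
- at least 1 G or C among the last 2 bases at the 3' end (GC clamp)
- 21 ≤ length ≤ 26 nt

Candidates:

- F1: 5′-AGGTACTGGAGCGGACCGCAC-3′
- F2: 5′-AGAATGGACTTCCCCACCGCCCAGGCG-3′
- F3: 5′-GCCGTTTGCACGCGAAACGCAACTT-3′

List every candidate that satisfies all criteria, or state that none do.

F1 (21 nt, A=5 T=2 G=8 C=6): Tm = 2·7 + 4·14 = 70°C, outside 73–86°C ✗; longest run = 2 ✓; 3' end AC has 1 G/C ✓; length 21 ✓ — fails.
F2 (27 nt, A=6 T=3 G=7 C=11): Tm = 2·9 + 4·18 = 90°C, outside 73–86°C ✗; longest run = 4 ✓; 3' end CG has 2 G/C ✓; length 27, outside 21–26 ✗ — fails.
F3 (25 nt, A=6 T=5 G=6 C=8): Tm = 2·11 + 4·14 = 78°C ✓; longest run = 3 ✓; 3' end TT has 0 G/C, need ≥1 ✗; length 25 ✓ — fails.

None of the candidates satisfy all criteria.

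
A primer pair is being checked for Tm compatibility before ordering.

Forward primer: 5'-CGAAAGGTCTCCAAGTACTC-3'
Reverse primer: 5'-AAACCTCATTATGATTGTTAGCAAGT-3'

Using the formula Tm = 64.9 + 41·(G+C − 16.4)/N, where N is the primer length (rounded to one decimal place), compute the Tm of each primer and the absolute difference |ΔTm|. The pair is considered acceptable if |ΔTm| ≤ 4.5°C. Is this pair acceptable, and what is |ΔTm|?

|ΔTm| = 0.1°C; the pair is acceptable.

Forward: G+C = 10, N = 20 → Tm = 64.9 + 41·(10 − 16.4)/20 = 51.8°C.
Reverse: G+C = 8, N = 26 → Tm = 64.9 + 41·(8 − 16.4)/26 = 51.7°C.
|ΔTm| = |51.8 − 51.7| = 0.1°C, ≤ 4.5°C.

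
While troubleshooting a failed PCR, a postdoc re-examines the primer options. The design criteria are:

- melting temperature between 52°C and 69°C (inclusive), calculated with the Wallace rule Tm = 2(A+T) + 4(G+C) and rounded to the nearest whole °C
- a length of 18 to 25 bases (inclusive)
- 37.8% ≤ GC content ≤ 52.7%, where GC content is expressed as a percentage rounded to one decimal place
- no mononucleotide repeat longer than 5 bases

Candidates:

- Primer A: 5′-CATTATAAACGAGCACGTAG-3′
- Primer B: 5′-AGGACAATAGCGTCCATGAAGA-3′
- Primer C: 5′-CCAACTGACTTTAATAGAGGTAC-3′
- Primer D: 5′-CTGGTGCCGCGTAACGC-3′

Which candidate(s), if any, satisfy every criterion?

Primer A (20 nt, A=8 T=4 G=4 C=4): Tm = 2·12 + 4·8 = 56°C ✓; length 20 ✓; GC 8/20 = 40.0% ✓; longest run = 3 ✓ — passes.
Primer B (22 nt, A=9 T=3 G=6 C=4): Tm = 2·12 + 4·10 = 64°C ✓; length 22 ✓; GC 10/22 = 45.5% ✓; longest run = 2 ✓ — passes.
Primer C (23 nt, A=8 T=6 G=4 C=5): Tm = 2·14 + 4·9 = 64°C ✓; length 23 ✓; GC 9/23 = 39.1% ✓; longest run = 3 ✓ — passes.
Primer D (17 nt, A=2 T=3 G=6 C=6): Tm = 2·5 + 4·12 = 58°C ✓; length 17, outside 18–25 ✗; GC 12/17 = 70.6%, outside 37.8–52.7% ✗; longest run = 2 ✓ — fails.

Primer A, Primer B and Primer C.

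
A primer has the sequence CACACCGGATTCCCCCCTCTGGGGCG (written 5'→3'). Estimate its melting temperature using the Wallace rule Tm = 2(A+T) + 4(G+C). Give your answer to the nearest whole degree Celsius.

90°C

Base counts: A=3, T=4, G=7, C=12 (length 26).
Tm = 2·(3+4) + 4·(7+12) = 2·7 + 4·19 = 14 + 76 = 90°C.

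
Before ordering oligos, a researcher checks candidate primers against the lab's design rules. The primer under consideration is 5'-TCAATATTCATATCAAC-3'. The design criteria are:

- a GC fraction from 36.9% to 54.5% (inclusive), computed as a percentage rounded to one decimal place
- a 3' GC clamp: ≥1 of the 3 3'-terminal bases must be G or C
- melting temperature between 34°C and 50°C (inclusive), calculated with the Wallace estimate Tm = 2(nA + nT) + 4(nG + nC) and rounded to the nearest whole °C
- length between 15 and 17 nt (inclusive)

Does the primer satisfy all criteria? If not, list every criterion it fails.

Fails: GC content.

Base counts: A=7, T=6, G=0, C=4 (length 17).
GC content: GC 4/17 = 23.5%, outside 36.9–54.5% ✗
GC clamp: 3' end AAC has 1 G/C ✓
Tm: Tm = 2·13 + 4·4 = 42°C ✓
length: length 17 ✓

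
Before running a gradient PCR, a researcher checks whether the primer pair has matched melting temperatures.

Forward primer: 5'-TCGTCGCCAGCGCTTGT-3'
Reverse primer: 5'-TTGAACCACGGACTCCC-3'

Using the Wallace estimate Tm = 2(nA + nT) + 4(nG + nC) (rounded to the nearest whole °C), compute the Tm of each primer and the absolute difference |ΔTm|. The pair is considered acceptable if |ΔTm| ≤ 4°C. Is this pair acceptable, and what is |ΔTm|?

|ΔTm| = 2°C; the pair is acceptable.

Forward: A=1 T=5 G=5 C=6 → Tm = 2·6 + 4·11 = 56°C.
Reverse: A=4 T=3 G=3 C=7 → Tm = 2·7 + 4·10 = 54°C.
|ΔTm| = |56 − 54| = 2°C, ≤ 4°C.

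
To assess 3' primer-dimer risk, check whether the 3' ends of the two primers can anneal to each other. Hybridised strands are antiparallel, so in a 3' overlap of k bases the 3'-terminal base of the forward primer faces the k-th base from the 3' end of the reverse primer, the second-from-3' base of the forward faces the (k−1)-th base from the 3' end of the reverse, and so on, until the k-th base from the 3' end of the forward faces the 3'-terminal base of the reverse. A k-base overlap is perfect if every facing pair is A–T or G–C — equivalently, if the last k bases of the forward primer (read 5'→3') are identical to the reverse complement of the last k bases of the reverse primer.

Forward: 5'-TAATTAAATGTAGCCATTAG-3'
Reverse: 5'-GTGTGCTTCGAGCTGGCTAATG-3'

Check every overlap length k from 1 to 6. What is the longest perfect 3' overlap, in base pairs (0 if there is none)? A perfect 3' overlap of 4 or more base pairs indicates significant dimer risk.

Last 6 bases (5'→3') — forward …CATTAG, reverse …CTAATG.
Reverse complement of the reverse primer's last 6 bases: CATTAG; its first k bases are the reverse complement of the reverse primer's last k bases, so a perfect k-base overlap needs the forward primer's last k bases to equal them.
Comparing (forward last k vs required): k=1: G vs C ✗; k=2: AG vs CA ✗; k=3: TAG vs CAT ✗; k=4: TTAG vs CATT ✗; k=5: ATTAG vs CATTA ✗; k=6: CATTAG vs CATTAG ✓.
Only k = 6 is perfect, so the longest perfect 3' overlap is 6.

Longest perfect overlap: 6 complementary base pairs; significant dimer risk (threshold 4).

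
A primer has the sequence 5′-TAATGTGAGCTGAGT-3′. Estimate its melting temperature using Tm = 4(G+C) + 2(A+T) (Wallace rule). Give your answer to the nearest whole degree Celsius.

Base counts: A=4, T=5, G=5, C=1 (length 15).
Tm = 2·(4+5) + 4·(5+1) = 2·9 + 4·6 = 18 + 24 = 42°C.

42°C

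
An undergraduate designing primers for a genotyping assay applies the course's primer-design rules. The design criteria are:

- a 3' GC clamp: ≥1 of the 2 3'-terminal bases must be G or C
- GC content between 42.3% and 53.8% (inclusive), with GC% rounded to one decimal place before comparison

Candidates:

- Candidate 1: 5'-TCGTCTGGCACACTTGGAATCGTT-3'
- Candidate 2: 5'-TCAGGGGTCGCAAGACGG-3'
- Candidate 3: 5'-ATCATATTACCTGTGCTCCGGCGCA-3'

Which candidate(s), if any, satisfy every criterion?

Candidate 3 only.

Candidate 1 (24 nt, A=4 T=8 G=6 C=6): 3' end TT has 0 G/C, need ≥1 ✗; GC 12/24 = 50.0% ✓ — fails.
Candidate 2 (18 nt, A=4 T=2 G=8 C=4): 3' end GG has 2 G/C ✓; GC 12/18 = 66.7%, outside 42.3–53.8% ✗ — fails.
Candidate 3 (25 nt, A=5 T=7 G=5 C=8): 3' end CA has 1 G/C ✓; GC 13/25 = 52.0% ✓ — passes.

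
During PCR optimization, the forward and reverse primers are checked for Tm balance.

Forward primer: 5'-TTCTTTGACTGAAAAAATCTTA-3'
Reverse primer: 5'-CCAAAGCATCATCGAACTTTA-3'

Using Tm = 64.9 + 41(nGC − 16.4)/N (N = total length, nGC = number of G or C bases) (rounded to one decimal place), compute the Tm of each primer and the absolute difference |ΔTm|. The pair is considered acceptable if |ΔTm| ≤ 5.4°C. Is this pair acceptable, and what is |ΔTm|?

|ΔTm| = 4.8°C; the pair is acceptable.

Forward: G+C = 5, N = 22 → Tm = 64.9 + 41·(5 − 16.4)/22 = 43.7°C.
Reverse: G+C = 8, N = 21 → Tm = 64.9 + 41·(8 − 16.4)/21 = 48.5°C.
|ΔTm| = |43.7 − 48.5| = 4.8°C, ≤ 5.4°C.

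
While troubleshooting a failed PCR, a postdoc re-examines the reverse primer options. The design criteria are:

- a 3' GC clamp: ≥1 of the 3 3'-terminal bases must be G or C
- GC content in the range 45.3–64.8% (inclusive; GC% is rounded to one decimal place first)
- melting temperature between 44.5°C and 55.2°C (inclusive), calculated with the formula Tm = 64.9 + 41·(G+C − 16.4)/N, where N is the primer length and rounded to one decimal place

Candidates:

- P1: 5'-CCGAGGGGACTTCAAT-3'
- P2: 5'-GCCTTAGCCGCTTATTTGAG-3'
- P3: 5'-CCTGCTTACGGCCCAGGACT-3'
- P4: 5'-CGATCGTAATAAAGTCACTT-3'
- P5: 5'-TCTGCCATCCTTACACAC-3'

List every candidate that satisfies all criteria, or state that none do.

P2 and P5.

P1 (16 nt, A=4 T=3 G=5 C=4): 3' end AAT has 0 G/C, need ≥1 ✗; GC 9/16 = 56.3% ✓; Tm = 64.9 + 41·(9 − 16.4)/16 = 45.9°C ✓ — fails.
P2 (20 nt, A=3 T=7 G=5 C=5): 3' end GAG has 2 G/C ✓; GC 10/20 = 50.0% ✓; Tm = 64.9 + 41·(10 − 16.4)/20 = 51.8°C ✓ — passes.
P3 (20 nt, A=3 T=4 G=5 C=8): 3' end ACT has 1 G/C ✓; GC 13/20 = 65.0%, outside 45.3–64.8% ✗; Tm = 64.9 + 41·(13 − 16.4)/20 = 57.9°C, outside 44.5–55.2°C ✗ — fails.
P4 (20 nt, A=7 T=6 G=3 C=4): 3' end CTT has 1 G/C ✓; GC 7/20 = 35.0%, outside 45.3–64.8% ✗; Tm = 64.9 + 41·(7 − 16.4)/20 = 45.6°C ✓ — fails.
P5 (18 nt, A=4 T=5 G=1 C=8): 3' end CAC has 2 G/C ✓; GC 9/18 = 50.0% ✓; Tm = 64.9 + 41·(9 − 16.4)/18 = 48.0°C ✓ — passes.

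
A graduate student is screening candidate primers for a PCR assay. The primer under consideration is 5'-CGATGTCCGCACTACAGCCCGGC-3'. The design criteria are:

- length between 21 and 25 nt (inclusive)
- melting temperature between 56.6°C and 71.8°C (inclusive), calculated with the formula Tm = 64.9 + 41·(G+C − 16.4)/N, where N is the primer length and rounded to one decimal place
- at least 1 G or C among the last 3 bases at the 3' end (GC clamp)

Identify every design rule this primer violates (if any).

Meets all criteria.

Base counts: A=4, T=3, G=6, C=10 (length 23).
length: length 23 ✓
Tm: Tm = 64.9 + 41·(16 − 16.4)/23 = 64.2°C ✓
GC clamp: 3' end GGC has 3 G/C ✓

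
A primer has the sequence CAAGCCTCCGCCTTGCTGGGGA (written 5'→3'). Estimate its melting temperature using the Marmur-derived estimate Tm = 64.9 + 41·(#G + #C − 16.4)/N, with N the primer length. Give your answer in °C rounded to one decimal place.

62.3°C

Base counts: A=3, T=4, G=7, C=8; G+C = 15, N = 22.
Tm = 64.9 + 41·(15 − 16.4)/22 = 64.9 + -57.40/22 = 62.3°C.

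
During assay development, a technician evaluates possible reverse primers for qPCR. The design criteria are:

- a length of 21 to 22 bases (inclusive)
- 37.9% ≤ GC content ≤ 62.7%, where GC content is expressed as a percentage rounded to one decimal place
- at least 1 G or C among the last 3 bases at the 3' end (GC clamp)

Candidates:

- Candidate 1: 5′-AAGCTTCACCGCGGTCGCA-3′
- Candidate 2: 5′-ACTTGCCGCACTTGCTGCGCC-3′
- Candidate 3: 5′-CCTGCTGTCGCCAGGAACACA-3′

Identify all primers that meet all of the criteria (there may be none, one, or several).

Candidate 1 (19 nt, A=4 T=3 G=5 C=7): length 19, outside 21–22 ✗; GC 12/19 = 63.2%, outside 37.9–62.7% ✗; 3' end GCA has 2 G/C ✓ — fails.
Candidate 2 (21 nt, A=2 T=5 G=5 C=9): length 21 ✓; GC 14/21 = 66.7%, outside 37.9–62.7% ✗; 3' end GCC has 3 G/C ✓ — fails.
Candidate 3 (21 nt, A=5 T=3 G=5 C=8): length 21 ✓; GC 13/21 = 61.9% ✓; 3' end ACA has 1 G/C ✓ — passes.

Candidate 3 only.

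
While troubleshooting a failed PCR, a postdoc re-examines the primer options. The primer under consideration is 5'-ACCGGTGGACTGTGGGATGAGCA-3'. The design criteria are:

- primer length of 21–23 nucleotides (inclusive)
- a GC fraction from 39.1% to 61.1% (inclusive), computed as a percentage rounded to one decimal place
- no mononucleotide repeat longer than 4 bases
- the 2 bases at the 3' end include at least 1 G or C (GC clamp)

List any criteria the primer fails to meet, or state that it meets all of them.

Meets all criteria.

Base counts: A=5, T=4, G=10, C=4 (length 23).
length: length 23 ✓
GC content: GC 14/23 = 60.9% ✓
homopolymer run: longest run = 3 ✓
GC clamp: 3' end CA has 1 G/C ✓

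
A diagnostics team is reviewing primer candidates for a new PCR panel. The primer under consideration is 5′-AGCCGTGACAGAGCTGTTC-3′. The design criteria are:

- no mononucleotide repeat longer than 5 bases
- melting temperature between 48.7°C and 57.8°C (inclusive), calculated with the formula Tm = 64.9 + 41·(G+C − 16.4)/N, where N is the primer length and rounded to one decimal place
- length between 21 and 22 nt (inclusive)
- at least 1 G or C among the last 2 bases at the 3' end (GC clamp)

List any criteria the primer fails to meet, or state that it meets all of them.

Base counts: A=4, T=4, G=6, C=5 (length 19).
homopolymer run: longest run = 2 ✓
Tm: Tm = 64.9 + 41·(11 − 16.4)/19 = 53.2°C ✓
length: length 19, outside 21–22 ✗
GC clamp: 3' end TC has 1 G/C ✓

Fails: length.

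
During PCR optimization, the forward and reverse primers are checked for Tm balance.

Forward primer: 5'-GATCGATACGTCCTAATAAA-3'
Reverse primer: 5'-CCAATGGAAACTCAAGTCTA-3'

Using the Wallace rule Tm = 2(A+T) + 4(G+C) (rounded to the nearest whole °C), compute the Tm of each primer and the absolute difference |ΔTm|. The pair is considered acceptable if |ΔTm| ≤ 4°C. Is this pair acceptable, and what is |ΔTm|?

Forward: A=8 T=5 G=3 C=4 → Tm = 2·13 + 4·7 = 54°C.
Reverse: A=8 T=4 G=3 C=5 → Tm = 2·12 + 4·8 = 56°C.
|ΔTm| = |54 − 56| = 2°C, ≤ 4°C.

|ΔTm| = 2°C; the pair is acceptable.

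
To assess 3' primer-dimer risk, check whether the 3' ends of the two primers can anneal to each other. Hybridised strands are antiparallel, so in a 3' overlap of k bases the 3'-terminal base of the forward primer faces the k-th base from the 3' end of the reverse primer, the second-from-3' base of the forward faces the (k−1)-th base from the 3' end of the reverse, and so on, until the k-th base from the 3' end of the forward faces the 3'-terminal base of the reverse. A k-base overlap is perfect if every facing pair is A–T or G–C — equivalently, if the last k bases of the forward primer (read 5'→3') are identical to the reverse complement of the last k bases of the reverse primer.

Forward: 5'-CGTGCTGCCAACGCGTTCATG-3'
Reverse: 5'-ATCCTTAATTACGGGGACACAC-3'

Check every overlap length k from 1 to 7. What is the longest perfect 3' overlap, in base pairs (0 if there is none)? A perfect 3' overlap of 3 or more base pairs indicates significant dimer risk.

Longest perfect overlap: 1 complementary base pair; below the dimer-risk threshold (threshold 3).

Last 7 bases (5'→3') — forward …GTTCATG, reverse …GACACAC.
Reverse complement of the reverse primer's last 7 bases: GTGTGTC; its first k bases are the reverse complement of the reverse primer's last k bases, so a perfect k-base overlap needs the forward primer's last k bases to equal them.
Comparing (forward last k vs required): k=1: G vs G ✓; k=2: TG vs GT ✗; k=3: ATG vs GTG ✗; k=4: CATG vs GTGT ✗; k=5: TCATG vs GTGTG ✗; k=6: TTCATG vs GTGTGT ✗; k=7: GTTCATG vs GTGTGTC ✗.
Only k = 1 is perfect, so the longest perfect 3' overlap is 1.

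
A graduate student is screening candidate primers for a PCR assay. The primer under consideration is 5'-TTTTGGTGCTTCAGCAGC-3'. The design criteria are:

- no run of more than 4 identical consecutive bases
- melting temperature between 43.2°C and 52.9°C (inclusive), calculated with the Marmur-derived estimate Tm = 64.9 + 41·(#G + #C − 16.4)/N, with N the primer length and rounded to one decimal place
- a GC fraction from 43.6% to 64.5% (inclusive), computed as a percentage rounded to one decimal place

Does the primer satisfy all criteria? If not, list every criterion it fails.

Base counts: A=2, T=7, G=5, C=4 (length 18).
homopolymer run: longest run = 4 ✓
Tm: Tm = 64.9 + 41·(9 − 16.4)/18 = 48.0°C ✓
GC content: GC 9/18 = 50.0% ✓

Meets all criteria.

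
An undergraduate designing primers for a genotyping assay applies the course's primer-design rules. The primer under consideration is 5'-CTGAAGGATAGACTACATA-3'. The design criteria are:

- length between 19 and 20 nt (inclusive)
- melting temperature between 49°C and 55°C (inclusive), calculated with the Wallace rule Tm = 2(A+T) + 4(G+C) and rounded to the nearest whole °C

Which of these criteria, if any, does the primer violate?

Base counts: A=8, T=4, G=4, C=3 (length 19).
length: length 19 ✓
Tm: Tm = 2·12 + 4·7 = 52°C ✓

Meets all criteria.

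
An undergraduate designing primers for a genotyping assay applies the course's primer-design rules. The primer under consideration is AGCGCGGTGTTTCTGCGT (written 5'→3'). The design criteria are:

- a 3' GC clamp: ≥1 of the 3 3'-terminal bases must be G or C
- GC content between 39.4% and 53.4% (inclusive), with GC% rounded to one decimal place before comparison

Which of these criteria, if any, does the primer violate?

Base counts: A=1, T=6, G=7, C=4 (length 18).
GC clamp: 3' end CGT has 2 G/C ✓
GC content: GC 11/18 = 61.1%, outside 39.4–53.4% ✗

Fails: GC content.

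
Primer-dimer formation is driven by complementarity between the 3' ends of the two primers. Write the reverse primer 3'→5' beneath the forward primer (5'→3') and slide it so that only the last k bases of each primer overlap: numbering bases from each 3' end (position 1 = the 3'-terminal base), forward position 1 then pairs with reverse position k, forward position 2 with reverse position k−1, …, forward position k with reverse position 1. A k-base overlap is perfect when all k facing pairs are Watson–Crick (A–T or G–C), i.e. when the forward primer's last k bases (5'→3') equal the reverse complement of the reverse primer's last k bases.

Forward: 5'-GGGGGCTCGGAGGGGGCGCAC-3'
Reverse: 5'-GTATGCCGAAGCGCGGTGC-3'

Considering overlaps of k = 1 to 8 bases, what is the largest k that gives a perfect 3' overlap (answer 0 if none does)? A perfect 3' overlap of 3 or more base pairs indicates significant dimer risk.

Last 8 bases (5'→3') — forward …GGGCGCAC, reverse …CGCGGTGC.
Reverse complement of the reverse primer's last 8 bases: GCACCGCG; its first k bases are the reverse complement of the reverse primer's last k bases, so a perfect k-base overlap needs the forward primer's last k bases to equal them.
Comparing (forward last k vs required): k=1: C vs G ✗; k=2: AC vs GC ✗; k=3: CAC vs GCA ✗; k=4: GCAC vs GCAC ✓; k=5: CGCAC vs GCACC ✗; k=6: GCGCAC vs GCACCG ✗; k=7: GGCGCAC vs GCACCGC ✗; k=8: GGGCGCAC vs GCACCGCG ✗.
Only k = 4 is perfect, so the longest perfect 3' overlap is 4.

Longest perfect overlap: 4 complementary base pairs; significant dimer risk (threshold 3).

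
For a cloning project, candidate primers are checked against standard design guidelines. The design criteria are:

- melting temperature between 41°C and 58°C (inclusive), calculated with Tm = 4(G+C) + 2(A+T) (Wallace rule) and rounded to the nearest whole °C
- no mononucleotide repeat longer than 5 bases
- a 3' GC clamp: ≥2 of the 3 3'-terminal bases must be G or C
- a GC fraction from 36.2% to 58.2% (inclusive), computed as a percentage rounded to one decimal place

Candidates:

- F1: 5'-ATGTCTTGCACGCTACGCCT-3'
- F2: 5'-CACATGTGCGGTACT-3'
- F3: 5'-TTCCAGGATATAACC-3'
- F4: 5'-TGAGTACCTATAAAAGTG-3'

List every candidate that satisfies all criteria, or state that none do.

F3 only.

F1 (20 nt, A=3 T=6 G=4 C=7): Tm = 2·9 + 4·11 = 62°C, outside 41–58°C ✗; longest run = 2 ✓; 3' end CCT has 2 G/C ✓; GC 11/20 = 55.0% ✓ — fails.
F2 (15 nt, A=3 T=4 G=4 C=4): Tm = 2·7 + 4·8 = 46°C ✓; longest run = 2 ✓; 3' end ACT has 1 G/C, need ≥2 ✗; GC 8/15 = 53.3% ✓ — fails.
F3 (15 nt, A=5 T=4 G=2 C=4): Tm = 2·9 + 4·6 = 42°C ✓; longest run = 2 ✓; 3' end ACC has 2 G/C ✓; GC 6/15 = 40.0% ✓ — passes.
F4 (18 nt, A=7 T=5 G=4 C=2): Tm = 2·12 + 4·6 = 48°C ✓; longest run = 4 ✓; 3' end GTG has 2 G/C ✓; GC 6/18 = 33.3%, outside 36.2–58.2% ✗ — fails.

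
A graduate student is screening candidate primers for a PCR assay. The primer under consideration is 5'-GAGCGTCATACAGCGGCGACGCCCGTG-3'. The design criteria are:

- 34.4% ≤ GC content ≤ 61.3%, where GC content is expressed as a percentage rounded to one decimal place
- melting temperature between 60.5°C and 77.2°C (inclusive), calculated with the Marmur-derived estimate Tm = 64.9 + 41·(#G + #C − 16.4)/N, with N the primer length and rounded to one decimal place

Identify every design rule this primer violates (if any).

Fails: GC content.

Base counts: A=5, T=3, G=10, C=9 (length 27).
GC content: GC 19/27 = 70.4%, outside 34.4–61.3% ✗
Tm: Tm = 64.9 + 41·(19 − 16.4)/27 = 68.8°C ✓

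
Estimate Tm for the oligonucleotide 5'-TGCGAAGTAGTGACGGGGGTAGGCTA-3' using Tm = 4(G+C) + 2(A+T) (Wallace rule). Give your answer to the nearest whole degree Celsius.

82°C

Base counts: A=6, T=5, G=12, C=3 (length 26).
Tm = 2·(6+5) + 4·(12+3) = 2·11 + 4·15 = 22 + 60 = 82°C.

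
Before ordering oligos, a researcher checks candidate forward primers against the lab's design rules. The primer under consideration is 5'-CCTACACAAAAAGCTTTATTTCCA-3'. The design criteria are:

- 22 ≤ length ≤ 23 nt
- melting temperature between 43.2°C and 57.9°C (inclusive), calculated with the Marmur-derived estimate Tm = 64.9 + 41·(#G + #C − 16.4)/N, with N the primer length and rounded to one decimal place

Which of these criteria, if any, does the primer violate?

Fails: length.

Base counts: A=9, T=7, G=1, C=7 (length 24).
length: length 24, outside 22–23 ✗
Tm: Tm = 64.9 + 41·(8 − 16.4)/24 = 50.6°C ✓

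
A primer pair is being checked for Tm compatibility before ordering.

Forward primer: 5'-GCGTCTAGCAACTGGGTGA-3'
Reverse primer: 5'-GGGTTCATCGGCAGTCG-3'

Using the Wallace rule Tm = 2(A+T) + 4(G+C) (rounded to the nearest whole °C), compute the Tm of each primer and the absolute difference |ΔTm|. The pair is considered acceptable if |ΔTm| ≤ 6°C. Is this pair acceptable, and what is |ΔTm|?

Forward: A=4 T=4 G=7 C=4 → Tm = 2·8 + 4·11 = 60°C.
Reverse: A=2 T=4 G=7 C=4 → Tm = 2·6 + 4·11 = 56°C.
|ΔTm| = |60 − 56| = 4°C, ≤ 6°C.

|ΔTm| = 4°C; the pair is acceptable.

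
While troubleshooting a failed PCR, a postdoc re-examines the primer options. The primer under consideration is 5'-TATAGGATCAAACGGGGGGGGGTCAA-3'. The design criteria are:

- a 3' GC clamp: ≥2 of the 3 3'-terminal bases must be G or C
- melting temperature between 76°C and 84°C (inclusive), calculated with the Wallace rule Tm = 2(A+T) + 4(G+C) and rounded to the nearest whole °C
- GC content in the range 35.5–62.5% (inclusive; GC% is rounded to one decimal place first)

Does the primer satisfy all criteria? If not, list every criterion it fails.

Base counts: A=8, T=4, G=11, C=3 (length 26).
GC clamp: 3' end CAA has 1 G/C, need ≥2 ✗
Tm: Tm = 2·12 + 4·14 = 80°C ✓
GC content: GC 14/26 = 53.8% ✓

Fails: GC clamp.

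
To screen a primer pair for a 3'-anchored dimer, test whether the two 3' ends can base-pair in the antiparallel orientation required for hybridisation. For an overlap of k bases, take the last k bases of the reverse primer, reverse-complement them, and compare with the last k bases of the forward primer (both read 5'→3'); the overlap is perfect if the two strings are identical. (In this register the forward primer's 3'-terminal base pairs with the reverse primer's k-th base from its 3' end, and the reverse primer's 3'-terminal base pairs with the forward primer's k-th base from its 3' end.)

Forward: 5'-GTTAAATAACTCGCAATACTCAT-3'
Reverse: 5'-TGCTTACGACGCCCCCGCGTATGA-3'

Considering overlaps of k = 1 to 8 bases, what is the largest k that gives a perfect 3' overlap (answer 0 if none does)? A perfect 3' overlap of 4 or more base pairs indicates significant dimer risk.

Last 8 bases (5'→3') — forward …ATACTCAT, reverse …GCGTATGA.
Reverse complement of the reverse primer's last 8 bases: TCATACGC; its first k bases are the reverse complement of the reverse primer's last k bases, so a perfect k-base overlap needs the forward primer's last k bases to equal them.
Comparing (forward last k vs required): k=1: T vs T ✓; k=2: AT vs TC ✗; k=3: CAT vs TCA ✗; k=4: TCAT vs TCAT ✓; k=5: CTCAT vs TCATA ✗; k=6: ACTCAT vs TCATAC ✗; k=7: TACTCAT vs TCATACG ✗; k=8: ATACTCAT vs TCATACGC ✗.
Perfect overlaps at k = 1, 4; the largest is 4.

Longest perfect overlap: 4 complementary base pairs; significant dimer risk (threshold 4).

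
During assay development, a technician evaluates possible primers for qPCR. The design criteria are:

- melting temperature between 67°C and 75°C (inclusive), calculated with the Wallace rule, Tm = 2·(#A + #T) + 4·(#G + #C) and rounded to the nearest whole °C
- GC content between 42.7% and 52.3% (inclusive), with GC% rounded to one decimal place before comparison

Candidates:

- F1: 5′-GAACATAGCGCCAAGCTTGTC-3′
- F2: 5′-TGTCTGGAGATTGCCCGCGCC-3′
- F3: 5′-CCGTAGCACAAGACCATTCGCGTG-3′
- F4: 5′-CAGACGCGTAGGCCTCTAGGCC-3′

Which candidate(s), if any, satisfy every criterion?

None of the candidates satisfy all criteria.

F1 (21 nt, A=6 T=4 G=5 C=6): Tm = 2·10 + 4·11 = 64°C, outside 67–75°C ✗; GC 11/21 = 52.4%, outside 42.7–52.3% ✗ — fails.
F2 (21 nt, A=2 T=5 G=7 C=7): Tm = 2·7 + 4·14 = 70°C ✓; GC 14/21 = 66.7%, outside 42.7–52.3% ✗ — fails.
F3 (24 nt, A=6 T=4 G=6 C=8): Tm = 2·10 + 4·14 = 76°C, outside 67–75°C ✗; GC 14/24 = 58.3%, outside 42.7–52.3% ✗ — fails.
F4 (22 nt, A=4 T=3 G=7 C=8): Tm = 2·7 + 4·15 = 74°C ✓; GC 15/22 = 68.2%, outside 42.7–52.3% ✗ — fails.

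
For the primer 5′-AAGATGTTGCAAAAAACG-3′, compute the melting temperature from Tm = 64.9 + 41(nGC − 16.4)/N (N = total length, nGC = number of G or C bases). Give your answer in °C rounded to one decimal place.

Base counts: A=9, T=3, G=4, C=2; G+C = 6, N = 18.
Tm = 64.9 + 41·(6 − 16.4)/18 = 64.9 + -426.40/18 = 41.2°C.

41.2°C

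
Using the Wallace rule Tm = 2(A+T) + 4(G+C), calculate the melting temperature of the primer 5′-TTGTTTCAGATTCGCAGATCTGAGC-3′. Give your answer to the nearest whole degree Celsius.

72°C

Base counts: A=5, T=9, G=6, C=5 (length 25).
Tm = 2·(5+9) + 4·(6+5) = 2·14 + 4·11 = 28 + 44 = 72°C.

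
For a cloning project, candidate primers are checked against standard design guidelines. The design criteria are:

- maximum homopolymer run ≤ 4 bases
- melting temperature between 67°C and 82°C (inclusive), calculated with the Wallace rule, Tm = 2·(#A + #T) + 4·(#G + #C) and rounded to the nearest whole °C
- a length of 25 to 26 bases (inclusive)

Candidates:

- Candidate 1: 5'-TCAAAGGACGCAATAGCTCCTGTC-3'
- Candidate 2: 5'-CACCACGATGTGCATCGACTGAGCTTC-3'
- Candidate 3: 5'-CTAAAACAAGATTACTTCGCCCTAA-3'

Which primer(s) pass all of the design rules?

Candidate 3 only.

Candidate 1 (24 nt, A=7 T=5 G=5 C=7): longest run = 3 ✓; Tm = 2·12 + 4·12 = 72°C ✓; length 24, outside 25–26 ✗ — fails.
Candidate 2 (27 nt, A=6 T=6 G=6 C=9): longest run = 2 ✓; Tm = 2·12 + 4·15 = 84°C, outside 67–82°C ✗; length 27, outside 25–26 ✗ — fails.
Candidate 3 (25 nt, A=10 T=6 G=2 C=7): longest run = 4 ✓; Tm = 2·16 + 4·9 = 68°C ✓; length 25 ✓ — passes.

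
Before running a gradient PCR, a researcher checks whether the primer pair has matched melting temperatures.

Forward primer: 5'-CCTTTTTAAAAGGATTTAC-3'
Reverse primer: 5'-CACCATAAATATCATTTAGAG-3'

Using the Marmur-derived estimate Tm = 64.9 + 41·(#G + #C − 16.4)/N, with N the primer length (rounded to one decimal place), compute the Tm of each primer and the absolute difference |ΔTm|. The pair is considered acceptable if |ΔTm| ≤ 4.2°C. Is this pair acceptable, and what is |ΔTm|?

|ΔTm| = 4.3°C; the pair is not acceptable.

Forward: G+C = 5, N = 19 → Tm = 64.9 + 41·(5 − 16.4)/19 = 40.3°C.
Reverse: G+C = 6, N = 21 → Tm = 64.9 + 41·(6 − 16.4)/21 = 44.6°C.
|ΔTm| = |40.3 − 44.6| = 4.3°C, > 4.2°C.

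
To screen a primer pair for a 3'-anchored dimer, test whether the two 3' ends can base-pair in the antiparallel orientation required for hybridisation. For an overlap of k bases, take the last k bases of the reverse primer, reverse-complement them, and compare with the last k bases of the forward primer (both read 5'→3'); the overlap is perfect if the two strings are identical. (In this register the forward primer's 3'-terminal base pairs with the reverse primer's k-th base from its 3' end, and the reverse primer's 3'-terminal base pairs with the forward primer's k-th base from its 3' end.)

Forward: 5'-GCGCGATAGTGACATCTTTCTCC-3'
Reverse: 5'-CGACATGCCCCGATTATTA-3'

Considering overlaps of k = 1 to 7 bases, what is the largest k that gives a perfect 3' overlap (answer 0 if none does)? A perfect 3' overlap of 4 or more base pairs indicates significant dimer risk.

Last 7 bases (5'→3') — forward …TTTCTCC, reverse …ATTATTA.
Reverse complement of the reverse primer's last 7 bases: TAATAAT; its first k bases are the reverse complement of the reverse primer's last k bases, so a perfect k-base overlap needs the forward primer's last k bases to equal them.
Comparing (forward last k vs required): k=1: C vs T ✗; k=2: CC vs TA ✗; k=3: TCC vs TAA ✗; k=4: CTCC vs TAAT ✗; k=5: TCTCC vs TAATA ✗; k=6: TTCTCC vs TAATAA ✗; k=7: TTTCTCC vs TAATAAT ✗.
No overlap length from 1 to 7 is perfect, so the longest perfect 3' overlap is 0.

Longest perfect overlap: 0 complementary base pairs; below the dimer-risk threshold (threshold 4).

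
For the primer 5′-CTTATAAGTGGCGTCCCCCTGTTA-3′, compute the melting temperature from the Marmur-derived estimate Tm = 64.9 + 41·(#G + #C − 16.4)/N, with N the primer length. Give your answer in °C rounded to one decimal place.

57.4°C

Base counts: A=4, T=8, G=5, C=7; G+C = 12, N = 24.
Tm = 64.9 + 41·(12 − 16.4)/24 = 64.9 + -180.40/24 = 57.4°C.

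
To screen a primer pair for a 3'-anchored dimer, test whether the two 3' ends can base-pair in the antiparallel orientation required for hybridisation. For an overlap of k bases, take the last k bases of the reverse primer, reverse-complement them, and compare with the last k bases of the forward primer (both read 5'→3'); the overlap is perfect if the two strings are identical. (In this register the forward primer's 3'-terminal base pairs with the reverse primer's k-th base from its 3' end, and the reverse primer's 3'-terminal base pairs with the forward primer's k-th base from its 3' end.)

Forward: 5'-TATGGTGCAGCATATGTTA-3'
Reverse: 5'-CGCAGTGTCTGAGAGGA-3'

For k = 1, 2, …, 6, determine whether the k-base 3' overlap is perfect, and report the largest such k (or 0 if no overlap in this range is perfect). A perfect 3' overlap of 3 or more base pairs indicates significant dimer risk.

Longest perfect overlap: 0 complementary base pairs; below the dimer-risk threshold (threshold 3).

Last 6 bases (5'→3') — forward …ATGTTA, reverse …AGAGGA.
Reverse complement of the reverse primer's last 6 bases: TCCTCT; its first k bases are the reverse complement of the reverse primer's last k bases, so a perfect k-base overlap needs the forward primer's last k bases to equal them.
Comparing (forward last k vs required): k=1: A vs T ✗; k=2: TA vs TC ✗; k=3: TTA vs TCC ✗; k=4: GTTA vs TCCT ✗; k=5: TGTTA vs TCCTC ✗; k=6: ATGTTA vs TCCTCT ✗.
No overlap length from 1 to 6 is perfect, so the longest perfect 3' overlap is 0.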